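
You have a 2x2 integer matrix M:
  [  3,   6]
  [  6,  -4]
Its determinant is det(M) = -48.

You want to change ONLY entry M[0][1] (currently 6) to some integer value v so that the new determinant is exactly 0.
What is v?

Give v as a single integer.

Answer: -2

Derivation:
det is linear in entry M[0][1]: det = old_det + (v - 6) * C_01
Cofactor C_01 = -6
Want det = 0: -48 + (v - 6) * -6 = 0
  (v - 6) = 48 / -6 = -8
  v = 6 + (-8) = -2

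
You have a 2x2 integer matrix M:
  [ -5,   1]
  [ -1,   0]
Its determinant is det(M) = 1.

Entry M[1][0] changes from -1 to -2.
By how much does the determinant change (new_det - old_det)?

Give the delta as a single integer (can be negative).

Answer: 1

Derivation:
Cofactor C_10 = -1
Entry delta = -2 - -1 = -1
Det delta = entry_delta * cofactor = -1 * -1 = 1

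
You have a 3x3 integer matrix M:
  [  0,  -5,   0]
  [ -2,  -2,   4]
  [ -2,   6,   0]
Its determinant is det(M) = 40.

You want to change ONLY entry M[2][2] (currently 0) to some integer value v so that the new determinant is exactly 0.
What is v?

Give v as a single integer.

Answer: 4

Derivation:
det is linear in entry M[2][2]: det = old_det + (v - 0) * C_22
Cofactor C_22 = -10
Want det = 0: 40 + (v - 0) * -10 = 0
  (v - 0) = -40 / -10 = 4
  v = 0 + (4) = 4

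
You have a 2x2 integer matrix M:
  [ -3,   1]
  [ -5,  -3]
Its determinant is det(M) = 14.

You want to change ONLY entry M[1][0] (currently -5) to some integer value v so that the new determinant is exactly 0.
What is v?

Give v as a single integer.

Answer: 9

Derivation:
det is linear in entry M[1][0]: det = old_det + (v - -5) * C_10
Cofactor C_10 = -1
Want det = 0: 14 + (v - -5) * -1 = 0
  (v - -5) = -14 / -1 = 14
  v = -5 + (14) = 9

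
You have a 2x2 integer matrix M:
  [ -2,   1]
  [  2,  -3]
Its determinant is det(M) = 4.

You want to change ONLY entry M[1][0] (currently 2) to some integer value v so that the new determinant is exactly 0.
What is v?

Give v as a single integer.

Answer: 6

Derivation:
det is linear in entry M[1][0]: det = old_det + (v - 2) * C_10
Cofactor C_10 = -1
Want det = 0: 4 + (v - 2) * -1 = 0
  (v - 2) = -4 / -1 = 4
  v = 2 + (4) = 6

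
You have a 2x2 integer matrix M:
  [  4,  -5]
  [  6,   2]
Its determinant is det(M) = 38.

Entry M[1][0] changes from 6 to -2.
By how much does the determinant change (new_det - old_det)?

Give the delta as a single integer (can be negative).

Answer: -40

Derivation:
Cofactor C_10 = 5
Entry delta = -2 - 6 = -8
Det delta = entry_delta * cofactor = -8 * 5 = -40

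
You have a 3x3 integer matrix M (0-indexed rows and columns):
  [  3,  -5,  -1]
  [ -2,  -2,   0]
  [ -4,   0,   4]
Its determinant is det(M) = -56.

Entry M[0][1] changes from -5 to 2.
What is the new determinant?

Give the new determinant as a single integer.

Answer: 0

Derivation:
det is linear in row 0: changing M[0][1] by delta changes det by delta * cofactor(0,1).
Cofactor C_01 = (-1)^(0+1) * minor(0,1) = 8
Entry delta = 2 - -5 = 7
Det delta = 7 * 8 = 56
New det = -56 + 56 = 0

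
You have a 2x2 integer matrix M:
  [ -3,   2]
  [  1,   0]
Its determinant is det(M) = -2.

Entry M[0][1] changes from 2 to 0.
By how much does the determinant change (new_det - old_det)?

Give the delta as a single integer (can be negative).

Answer: 2

Derivation:
Cofactor C_01 = -1
Entry delta = 0 - 2 = -2
Det delta = entry_delta * cofactor = -2 * -1 = 2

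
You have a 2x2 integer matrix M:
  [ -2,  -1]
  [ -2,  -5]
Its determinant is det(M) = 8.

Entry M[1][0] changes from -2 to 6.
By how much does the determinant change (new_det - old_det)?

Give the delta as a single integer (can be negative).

Cofactor C_10 = 1
Entry delta = 6 - -2 = 8
Det delta = entry_delta * cofactor = 8 * 1 = 8

Answer: 8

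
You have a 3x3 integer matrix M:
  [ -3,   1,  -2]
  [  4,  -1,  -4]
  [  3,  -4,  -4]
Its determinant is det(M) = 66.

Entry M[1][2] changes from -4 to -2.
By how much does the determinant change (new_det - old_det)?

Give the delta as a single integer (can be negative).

Answer: -18

Derivation:
Cofactor C_12 = -9
Entry delta = -2 - -4 = 2
Det delta = entry_delta * cofactor = 2 * -9 = -18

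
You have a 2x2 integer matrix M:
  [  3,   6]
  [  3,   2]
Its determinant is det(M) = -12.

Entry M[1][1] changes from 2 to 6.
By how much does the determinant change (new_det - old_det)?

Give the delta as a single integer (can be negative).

Cofactor C_11 = 3
Entry delta = 6 - 2 = 4
Det delta = entry_delta * cofactor = 4 * 3 = 12

Answer: 12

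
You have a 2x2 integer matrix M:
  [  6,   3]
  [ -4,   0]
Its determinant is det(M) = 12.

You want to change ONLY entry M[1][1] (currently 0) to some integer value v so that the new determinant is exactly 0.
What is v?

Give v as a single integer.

det is linear in entry M[1][1]: det = old_det + (v - 0) * C_11
Cofactor C_11 = 6
Want det = 0: 12 + (v - 0) * 6 = 0
  (v - 0) = -12 / 6 = -2
  v = 0 + (-2) = -2

Answer: -2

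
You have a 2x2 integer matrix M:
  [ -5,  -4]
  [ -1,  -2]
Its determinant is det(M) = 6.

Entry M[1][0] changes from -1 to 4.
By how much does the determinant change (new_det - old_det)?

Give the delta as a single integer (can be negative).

Answer: 20

Derivation:
Cofactor C_10 = 4
Entry delta = 4 - -1 = 5
Det delta = entry_delta * cofactor = 5 * 4 = 20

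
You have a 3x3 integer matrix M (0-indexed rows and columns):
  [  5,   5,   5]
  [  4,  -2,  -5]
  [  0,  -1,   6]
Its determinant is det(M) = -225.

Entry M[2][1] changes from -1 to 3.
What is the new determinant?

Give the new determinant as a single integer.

det is linear in row 2: changing M[2][1] by delta changes det by delta * cofactor(2,1).
Cofactor C_21 = (-1)^(2+1) * minor(2,1) = 45
Entry delta = 3 - -1 = 4
Det delta = 4 * 45 = 180
New det = -225 + 180 = -45

Answer: -45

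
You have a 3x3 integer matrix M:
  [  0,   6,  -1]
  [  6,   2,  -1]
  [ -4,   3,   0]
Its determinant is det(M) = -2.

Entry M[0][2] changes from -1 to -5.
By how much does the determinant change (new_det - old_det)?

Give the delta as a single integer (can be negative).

Cofactor C_02 = 26
Entry delta = -5 - -1 = -4
Det delta = entry_delta * cofactor = -4 * 26 = -104

Answer: -104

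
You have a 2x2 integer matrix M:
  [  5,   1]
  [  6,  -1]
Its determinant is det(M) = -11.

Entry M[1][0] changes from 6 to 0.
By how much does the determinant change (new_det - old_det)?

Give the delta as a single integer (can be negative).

Answer: 6

Derivation:
Cofactor C_10 = -1
Entry delta = 0 - 6 = -6
Det delta = entry_delta * cofactor = -6 * -1 = 6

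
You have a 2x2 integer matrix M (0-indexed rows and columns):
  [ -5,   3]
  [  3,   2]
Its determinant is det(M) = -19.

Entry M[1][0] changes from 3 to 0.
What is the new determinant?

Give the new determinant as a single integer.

det is linear in row 1: changing M[1][0] by delta changes det by delta * cofactor(1,0).
Cofactor C_10 = (-1)^(1+0) * minor(1,0) = -3
Entry delta = 0 - 3 = -3
Det delta = -3 * -3 = 9
New det = -19 + 9 = -10

Answer: -10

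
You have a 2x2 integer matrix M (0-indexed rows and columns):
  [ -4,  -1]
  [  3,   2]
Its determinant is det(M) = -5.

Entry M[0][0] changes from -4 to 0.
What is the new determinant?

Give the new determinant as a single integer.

Answer: 3

Derivation:
det is linear in row 0: changing M[0][0] by delta changes det by delta * cofactor(0,0).
Cofactor C_00 = (-1)^(0+0) * minor(0,0) = 2
Entry delta = 0 - -4 = 4
Det delta = 4 * 2 = 8
New det = -5 + 8 = 3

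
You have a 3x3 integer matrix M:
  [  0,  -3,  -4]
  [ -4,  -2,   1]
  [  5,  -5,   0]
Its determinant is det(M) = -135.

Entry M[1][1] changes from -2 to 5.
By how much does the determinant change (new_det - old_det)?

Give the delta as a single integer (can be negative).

Answer: 140

Derivation:
Cofactor C_11 = 20
Entry delta = 5 - -2 = 7
Det delta = entry_delta * cofactor = 7 * 20 = 140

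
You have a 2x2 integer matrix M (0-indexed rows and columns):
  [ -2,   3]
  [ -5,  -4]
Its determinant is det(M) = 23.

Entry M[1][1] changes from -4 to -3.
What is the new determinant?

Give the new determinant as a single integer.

Answer: 21

Derivation:
det is linear in row 1: changing M[1][1] by delta changes det by delta * cofactor(1,1).
Cofactor C_11 = (-1)^(1+1) * minor(1,1) = -2
Entry delta = -3 - -4 = 1
Det delta = 1 * -2 = -2
New det = 23 + -2 = 21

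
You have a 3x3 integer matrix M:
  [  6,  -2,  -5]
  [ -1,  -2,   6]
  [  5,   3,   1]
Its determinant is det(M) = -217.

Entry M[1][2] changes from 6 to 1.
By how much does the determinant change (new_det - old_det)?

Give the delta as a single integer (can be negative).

Cofactor C_12 = -28
Entry delta = 1 - 6 = -5
Det delta = entry_delta * cofactor = -5 * -28 = 140

Answer: 140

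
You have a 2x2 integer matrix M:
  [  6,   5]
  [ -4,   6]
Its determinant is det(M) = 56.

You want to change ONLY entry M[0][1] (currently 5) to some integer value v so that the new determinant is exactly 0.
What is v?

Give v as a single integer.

Answer: -9

Derivation:
det is linear in entry M[0][1]: det = old_det + (v - 5) * C_01
Cofactor C_01 = 4
Want det = 0: 56 + (v - 5) * 4 = 0
  (v - 5) = -56 / 4 = -14
  v = 5 + (-14) = -9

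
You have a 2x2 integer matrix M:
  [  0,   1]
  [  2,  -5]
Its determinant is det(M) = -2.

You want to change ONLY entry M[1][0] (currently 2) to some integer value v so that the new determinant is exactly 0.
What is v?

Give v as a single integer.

Answer: 0

Derivation:
det is linear in entry M[1][0]: det = old_det + (v - 2) * C_10
Cofactor C_10 = -1
Want det = 0: -2 + (v - 2) * -1 = 0
  (v - 2) = 2 / -1 = -2
  v = 2 + (-2) = 0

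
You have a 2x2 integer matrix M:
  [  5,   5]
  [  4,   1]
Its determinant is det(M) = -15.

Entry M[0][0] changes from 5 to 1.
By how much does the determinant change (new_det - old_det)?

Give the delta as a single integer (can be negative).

Cofactor C_00 = 1
Entry delta = 1 - 5 = -4
Det delta = entry_delta * cofactor = -4 * 1 = -4

Answer: -4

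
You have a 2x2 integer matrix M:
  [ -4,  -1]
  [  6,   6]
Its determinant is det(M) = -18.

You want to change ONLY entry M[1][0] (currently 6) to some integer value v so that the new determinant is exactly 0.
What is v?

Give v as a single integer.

Answer: 24

Derivation:
det is linear in entry M[1][0]: det = old_det + (v - 6) * C_10
Cofactor C_10 = 1
Want det = 0: -18 + (v - 6) * 1 = 0
  (v - 6) = 18 / 1 = 18
  v = 6 + (18) = 24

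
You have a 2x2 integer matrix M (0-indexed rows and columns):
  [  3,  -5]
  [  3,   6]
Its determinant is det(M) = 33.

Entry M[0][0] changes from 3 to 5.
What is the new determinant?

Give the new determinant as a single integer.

det is linear in row 0: changing M[0][0] by delta changes det by delta * cofactor(0,0).
Cofactor C_00 = (-1)^(0+0) * minor(0,0) = 6
Entry delta = 5 - 3 = 2
Det delta = 2 * 6 = 12
New det = 33 + 12 = 45

Answer: 45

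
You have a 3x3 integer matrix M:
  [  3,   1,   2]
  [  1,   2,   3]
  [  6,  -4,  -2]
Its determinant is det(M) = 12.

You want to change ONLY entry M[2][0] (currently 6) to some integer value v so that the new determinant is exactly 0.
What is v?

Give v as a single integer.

Answer: 18

Derivation:
det is linear in entry M[2][0]: det = old_det + (v - 6) * C_20
Cofactor C_20 = -1
Want det = 0: 12 + (v - 6) * -1 = 0
  (v - 6) = -12 / -1 = 12
  v = 6 + (12) = 18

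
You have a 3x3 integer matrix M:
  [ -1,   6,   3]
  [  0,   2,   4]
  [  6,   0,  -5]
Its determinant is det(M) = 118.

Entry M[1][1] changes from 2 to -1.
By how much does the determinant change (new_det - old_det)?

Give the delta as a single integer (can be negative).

Answer: 39

Derivation:
Cofactor C_11 = -13
Entry delta = -1 - 2 = -3
Det delta = entry_delta * cofactor = -3 * -13 = 39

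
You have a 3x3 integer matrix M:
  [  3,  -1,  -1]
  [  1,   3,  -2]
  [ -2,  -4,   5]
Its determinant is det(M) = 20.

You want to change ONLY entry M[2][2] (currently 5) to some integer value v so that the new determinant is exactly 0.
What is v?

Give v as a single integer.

Answer: 3

Derivation:
det is linear in entry M[2][2]: det = old_det + (v - 5) * C_22
Cofactor C_22 = 10
Want det = 0: 20 + (v - 5) * 10 = 0
  (v - 5) = -20 / 10 = -2
  v = 5 + (-2) = 3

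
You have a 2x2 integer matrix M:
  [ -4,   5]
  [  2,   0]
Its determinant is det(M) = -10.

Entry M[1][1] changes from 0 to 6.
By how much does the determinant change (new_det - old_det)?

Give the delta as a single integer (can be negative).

Answer: -24

Derivation:
Cofactor C_11 = -4
Entry delta = 6 - 0 = 6
Det delta = entry_delta * cofactor = 6 * -4 = -24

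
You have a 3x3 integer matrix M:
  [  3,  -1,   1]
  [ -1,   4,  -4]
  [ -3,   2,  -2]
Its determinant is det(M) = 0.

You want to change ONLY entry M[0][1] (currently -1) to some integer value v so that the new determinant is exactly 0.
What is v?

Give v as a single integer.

Answer: -1

Derivation:
det is linear in entry M[0][1]: det = old_det + (v - -1) * C_01
Cofactor C_01 = 10
Want det = 0: 0 + (v - -1) * 10 = 0
  (v - -1) = 0 / 10 = 0
  v = -1 + (0) = -1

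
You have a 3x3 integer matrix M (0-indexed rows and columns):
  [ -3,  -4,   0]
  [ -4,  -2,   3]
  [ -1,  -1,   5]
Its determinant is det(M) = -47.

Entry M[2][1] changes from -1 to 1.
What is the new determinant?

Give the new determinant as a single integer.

Answer: -29

Derivation:
det is linear in row 2: changing M[2][1] by delta changes det by delta * cofactor(2,1).
Cofactor C_21 = (-1)^(2+1) * minor(2,1) = 9
Entry delta = 1 - -1 = 2
Det delta = 2 * 9 = 18
New det = -47 + 18 = -29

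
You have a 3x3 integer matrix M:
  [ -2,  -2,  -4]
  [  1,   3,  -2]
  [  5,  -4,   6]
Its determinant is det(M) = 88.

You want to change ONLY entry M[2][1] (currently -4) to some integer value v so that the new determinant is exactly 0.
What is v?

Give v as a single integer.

det is linear in entry M[2][1]: det = old_det + (v - -4) * C_21
Cofactor C_21 = -8
Want det = 0: 88 + (v - -4) * -8 = 0
  (v - -4) = -88 / -8 = 11
  v = -4 + (11) = 7

Answer: 7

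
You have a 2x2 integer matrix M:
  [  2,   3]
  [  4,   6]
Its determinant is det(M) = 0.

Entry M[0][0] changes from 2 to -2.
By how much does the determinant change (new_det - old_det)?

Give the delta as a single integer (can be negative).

Answer: -24

Derivation:
Cofactor C_00 = 6
Entry delta = -2 - 2 = -4
Det delta = entry_delta * cofactor = -4 * 6 = -24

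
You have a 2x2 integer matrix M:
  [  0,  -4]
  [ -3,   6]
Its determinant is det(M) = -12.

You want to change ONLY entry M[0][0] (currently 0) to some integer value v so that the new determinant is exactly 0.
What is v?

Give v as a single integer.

det is linear in entry M[0][0]: det = old_det + (v - 0) * C_00
Cofactor C_00 = 6
Want det = 0: -12 + (v - 0) * 6 = 0
  (v - 0) = 12 / 6 = 2
  v = 0 + (2) = 2

Answer: 2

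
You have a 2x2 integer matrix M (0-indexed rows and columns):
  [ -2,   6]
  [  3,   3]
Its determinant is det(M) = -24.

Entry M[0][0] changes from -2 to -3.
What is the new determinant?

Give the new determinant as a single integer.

det is linear in row 0: changing M[0][0] by delta changes det by delta * cofactor(0,0).
Cofactor C_00 = (-1)^(0+0) * minor(0,0) = 3
Entry delta = -3 - -2 = -1
Det delta = -1 * 3 = -3
New det = -24 + -3 = -27

Answer: -27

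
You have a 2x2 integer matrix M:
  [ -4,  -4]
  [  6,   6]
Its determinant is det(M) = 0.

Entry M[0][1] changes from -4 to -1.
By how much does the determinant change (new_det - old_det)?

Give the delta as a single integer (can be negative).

Cofactor C_01 = -6
Entry delta = -1 - -4 = 3
Det delta = entry_delta * cofactor = 3 * -6 = -18

Answer: -18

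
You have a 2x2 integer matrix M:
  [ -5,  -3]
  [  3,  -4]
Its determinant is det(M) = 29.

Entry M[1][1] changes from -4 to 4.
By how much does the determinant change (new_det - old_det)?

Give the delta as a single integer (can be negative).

Answer: -40

Derivation:
Cofactor C_11 = -5
Entry delta = 4 - -4 = 8
Det delta = entry_delta * cofactor = 8 * -5 = -40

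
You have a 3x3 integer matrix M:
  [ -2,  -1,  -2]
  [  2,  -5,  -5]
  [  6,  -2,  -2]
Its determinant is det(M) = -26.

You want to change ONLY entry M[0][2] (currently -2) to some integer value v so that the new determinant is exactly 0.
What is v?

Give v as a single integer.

Answer: -1

Derivation:
det is linear in entry M[0][2]: det = old_det + (v - -2) * C_02
Cofactor C_02 = 26
Want det = 0: -26 + (v - -2) * 26 = 0
  (v - -2) = 26 / 26 = 1
  v = -2 + (1) = -1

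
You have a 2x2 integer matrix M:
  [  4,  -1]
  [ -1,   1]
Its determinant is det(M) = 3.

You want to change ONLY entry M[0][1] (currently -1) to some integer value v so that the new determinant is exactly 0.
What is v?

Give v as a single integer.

det is linear in entry M[0][1]: det = old_det + (v - -1) * C_01
Cofactor C_01 = 1
Want det = 0: 3 + (v - -1) * 1 = 0
  (v - -1) = -3 / 1 = -3
  v = -1 + (-3) = -4

Answer: -4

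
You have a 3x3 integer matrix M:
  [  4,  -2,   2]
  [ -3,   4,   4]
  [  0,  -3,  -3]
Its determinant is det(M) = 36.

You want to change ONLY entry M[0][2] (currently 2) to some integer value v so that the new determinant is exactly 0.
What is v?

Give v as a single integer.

Answer: -2

Derivation:
det is linear in entry M[0][2]: det = old_det + (v - 2) * C_02
Cofactor C_02 = 9
Want det = 0: 36 + (v - 2) * 9 = 0
  (v - 2) = -36 / 9 = -4
  v = 2 + (-4) = -2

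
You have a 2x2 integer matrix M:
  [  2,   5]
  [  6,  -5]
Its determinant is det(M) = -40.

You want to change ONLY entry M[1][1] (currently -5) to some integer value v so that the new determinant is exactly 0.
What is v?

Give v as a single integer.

Answer: 15

Derivation:
det is linear in entry M[1][1]: det = old_det + (v - -5) * C_11
Cofactor C_11 = 2
Want det = 0: -40 + (v - -5) * 2 = 0
  (v - -5) = 40 / 2 = 20
  v = -5 + (20) = 15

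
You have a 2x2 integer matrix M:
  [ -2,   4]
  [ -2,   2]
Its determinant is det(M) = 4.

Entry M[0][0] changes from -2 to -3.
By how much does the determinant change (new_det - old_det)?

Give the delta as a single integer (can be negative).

Cofactor C_00 = 2
Entry delta = -3 - -2 = -1
Det delta = entry_delta * cofactor = -1 * 2 = -2

Answer: -2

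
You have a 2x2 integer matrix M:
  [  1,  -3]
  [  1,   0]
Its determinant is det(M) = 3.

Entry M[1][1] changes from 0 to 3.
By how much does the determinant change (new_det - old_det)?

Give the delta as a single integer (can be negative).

Cofactor C_11 = 1
Entry delta = 3 - 0 = 3
Det delta = entry_delta * cofactor = 3 * 1 = 3

Answer: 3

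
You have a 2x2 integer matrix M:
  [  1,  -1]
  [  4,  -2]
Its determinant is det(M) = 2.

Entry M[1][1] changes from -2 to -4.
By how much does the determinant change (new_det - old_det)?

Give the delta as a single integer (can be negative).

Cofactor C_11 = 1
Entry delta = -4 - -2 = -2
Det delta = entry_delta * cofactor = -2 * 1 = -2

Answer: -2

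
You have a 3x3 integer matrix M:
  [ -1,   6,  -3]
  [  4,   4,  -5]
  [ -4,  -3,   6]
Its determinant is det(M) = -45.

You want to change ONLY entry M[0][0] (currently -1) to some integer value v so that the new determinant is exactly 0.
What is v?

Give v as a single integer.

det is linear in entry M[0][0]: det = old_det + (v - -1) * C_00
Cofactor C_00 = 9
Want det = 0: -45 + (v - -1) * 9 = 0
  (v - -1) = 45 / 9 = 5
  v = -1 + (5) = 4

Answer: 4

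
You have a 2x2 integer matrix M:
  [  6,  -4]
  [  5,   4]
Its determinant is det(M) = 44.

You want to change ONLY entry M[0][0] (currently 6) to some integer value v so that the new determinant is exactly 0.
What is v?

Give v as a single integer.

det is linear in entry M[0][0]: det = old_det + (v - 6) * C_00
Cofactor C_00 = 4
Want det = 0: 44 + (v - 6) * 4 = 0
  (v - 6) = -44 / 4 = -11
  v = 6 + (-11) = -5

Answer: -5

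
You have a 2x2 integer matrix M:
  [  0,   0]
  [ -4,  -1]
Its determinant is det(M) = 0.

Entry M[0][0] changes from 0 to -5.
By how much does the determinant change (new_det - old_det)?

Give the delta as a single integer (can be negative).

Answer: 5

Derivation:
Cofactor C_00 = -1
Entry delta = -5 - 0 = -5
Det delta = entry_delta * cofactor = -5 * -1 = 5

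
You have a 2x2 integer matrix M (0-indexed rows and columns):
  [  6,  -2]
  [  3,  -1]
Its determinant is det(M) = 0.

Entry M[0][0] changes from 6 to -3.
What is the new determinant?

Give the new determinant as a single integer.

Answer: 9

Derivation:
det is linear in row 0: changing M[0][0] by delta changes det by delta * cofactor(0,0).
Cofactor C_00 = (-1)^(0+0) * minor(0,0) = -1
Entry delta = -3 - 6 = -9
Det delta = -9 * -1 = 9
New det = 0 + 9 = 9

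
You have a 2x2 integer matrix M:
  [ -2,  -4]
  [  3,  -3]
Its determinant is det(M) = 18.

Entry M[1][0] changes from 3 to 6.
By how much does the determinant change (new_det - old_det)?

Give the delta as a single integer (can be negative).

Answer: 12

Derivation:
Cofactor C_10 = 4
Entry delta = 6 - 3 = 3
Det delta = entry_delta * cofactor = 3 * 4 = 12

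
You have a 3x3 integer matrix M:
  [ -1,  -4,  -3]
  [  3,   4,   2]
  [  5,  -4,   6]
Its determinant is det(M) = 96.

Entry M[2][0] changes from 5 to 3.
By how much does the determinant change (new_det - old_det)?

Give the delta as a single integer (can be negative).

Cofactor C_20 = 4
Entry delta = 3 - 5 = -2
Det delta = entry_delta * cofactor = -2 * 4 = -8

Answer: -8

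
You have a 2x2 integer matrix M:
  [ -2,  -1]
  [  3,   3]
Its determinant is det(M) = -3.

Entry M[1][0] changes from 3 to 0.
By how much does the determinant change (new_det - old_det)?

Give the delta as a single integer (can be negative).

Answer: -3

Derivation:
Cofactor C_10 = 1
Entry delta = 0 - 3 = -3
Det delta = entry_delta * cofactor = -3 * 1 = -3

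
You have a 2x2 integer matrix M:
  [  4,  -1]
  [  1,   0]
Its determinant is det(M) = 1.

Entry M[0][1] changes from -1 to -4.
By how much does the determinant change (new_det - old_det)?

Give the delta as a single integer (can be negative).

Answer: 3

Derivation:
Cofactor C_01 = -1
Entry delta = -4 - -1 = -3
Det delta = entry_delta * cofactor = -3 * -1 = 3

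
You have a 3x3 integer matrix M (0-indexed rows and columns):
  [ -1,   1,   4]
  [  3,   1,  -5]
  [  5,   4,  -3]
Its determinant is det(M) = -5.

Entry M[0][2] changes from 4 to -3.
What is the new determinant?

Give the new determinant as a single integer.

Answer: -54

Derivation:
det is linear in row 0: changing M[0][2] by delta changes det by delta * cofactor(0,2).
Cofactor C_02 = (-1)^(0+2) * minor(0,2) = 7
Entry delta = -3 - 4 = -7
Det delta = -7 * 7 = -49
New det = -5 + -49 = -54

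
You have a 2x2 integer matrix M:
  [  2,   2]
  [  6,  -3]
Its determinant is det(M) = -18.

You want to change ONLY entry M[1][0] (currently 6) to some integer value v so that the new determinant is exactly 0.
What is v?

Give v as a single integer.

det is linear in entry M[1][0]: det = old_det + (v - 6) * C_10
Cofactor C_10 = -2
Want det = 0: -18 + (v - 6) * -2 = 0
  (v - 6) = 18 / -2 = -9
  v = 6 + (-9) = -3

Answer: -3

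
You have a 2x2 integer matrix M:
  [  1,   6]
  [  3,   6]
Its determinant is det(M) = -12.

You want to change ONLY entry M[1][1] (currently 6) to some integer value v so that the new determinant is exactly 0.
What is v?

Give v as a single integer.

det is linear in entry M[1][1]: det = old_det + (v - 6) * C_11
Cofactor C_11 = 1
Want det = 0: -12 + (v - 6) * 1 = 0
  (v - 6) = 12 / 1 = 12
  v = 6 + (12) = 18

Answer: 18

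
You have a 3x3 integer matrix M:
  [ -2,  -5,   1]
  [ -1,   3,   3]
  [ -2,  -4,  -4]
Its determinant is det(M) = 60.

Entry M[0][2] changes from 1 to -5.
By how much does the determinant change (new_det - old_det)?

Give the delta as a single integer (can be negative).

Cofactor C_02 = 10
Entry delta = -5 - 1 = -6
Det delta = entry_delta * cofactor = -6 * 10 = -60

Answer: -60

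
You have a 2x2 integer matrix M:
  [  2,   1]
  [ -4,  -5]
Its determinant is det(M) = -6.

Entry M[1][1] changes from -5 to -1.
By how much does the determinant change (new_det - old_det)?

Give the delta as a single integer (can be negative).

Cofactor C_11 = 2
Entry delta = -1 - -5 = 4
Det delta = entry_delta * cofactor = 4 * 2 = 8

Answer: 8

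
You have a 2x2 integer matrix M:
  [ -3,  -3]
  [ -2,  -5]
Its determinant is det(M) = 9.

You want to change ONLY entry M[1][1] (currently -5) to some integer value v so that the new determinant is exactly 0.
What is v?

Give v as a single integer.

Answer: -2

Derivation:
det is linear in entry M[1][1]: det = old_det + (v - -5) * C_11
Cofactor C_11 = -3
Want det = 0: 9 + (v - -5) * -3 = 0
  (v - -5) = -9 / -3 = 3
  v = -5 + (3) = -2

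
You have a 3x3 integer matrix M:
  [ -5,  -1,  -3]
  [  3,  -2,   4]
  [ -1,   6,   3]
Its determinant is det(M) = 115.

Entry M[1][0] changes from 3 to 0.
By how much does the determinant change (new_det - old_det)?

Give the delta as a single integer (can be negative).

Cofactor C_10 = -15
Entry delta = 0 - 3 = -3
Det delta = entry_delta * cofactor = -3 * -15 = 45

Answer: 45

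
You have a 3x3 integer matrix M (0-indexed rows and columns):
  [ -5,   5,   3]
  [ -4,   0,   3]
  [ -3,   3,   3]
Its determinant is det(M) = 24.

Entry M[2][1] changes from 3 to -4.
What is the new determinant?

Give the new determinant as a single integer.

Answer: 3

Derivation:
det is linear in row 2: changing M[2][1] by delta changes det by delta * cofactor(2,1).
Cofactor C_21 = (-1)^(2+1) * minor(2,1) = 3
Entry delta = -4 - 3 = -7
Det delta = -7 * 3 = -21
New det = 24 + -21 = 3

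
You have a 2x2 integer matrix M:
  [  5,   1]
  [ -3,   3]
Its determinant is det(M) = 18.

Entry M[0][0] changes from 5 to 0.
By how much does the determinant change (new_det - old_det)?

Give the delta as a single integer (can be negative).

Cofactor C_00 = 3
Entry delta = 0 - 5 = -5
Det delta = entry_delta * cofactor = -5 * 3 = -15

Answer: -15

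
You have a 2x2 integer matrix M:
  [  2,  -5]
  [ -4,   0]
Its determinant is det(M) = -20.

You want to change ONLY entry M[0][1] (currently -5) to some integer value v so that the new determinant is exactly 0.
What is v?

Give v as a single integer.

det is linear in entry M[0][1]: det = old_det + (v - -5) * C_01
Cofactor C_01 = 4
Want det = 0: -20 + (v - -5) * 4 = 0
  (v - -5) = 20 / 4 = 5
  v = -5 + (5) = 0

Answer: 0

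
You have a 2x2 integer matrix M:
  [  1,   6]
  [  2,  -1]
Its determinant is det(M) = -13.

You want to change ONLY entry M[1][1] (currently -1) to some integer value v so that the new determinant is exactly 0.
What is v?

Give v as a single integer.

det is linear in entry M[1][1]: det = old_det + (v - -1) * C_11
Cofactor C_11 = 1
Want det = 0: -13 + (v - -1) * 1 = 0
  (v - -1) = 13 / 1 = 13
  v = -1 + (13) = 12

Answer: 12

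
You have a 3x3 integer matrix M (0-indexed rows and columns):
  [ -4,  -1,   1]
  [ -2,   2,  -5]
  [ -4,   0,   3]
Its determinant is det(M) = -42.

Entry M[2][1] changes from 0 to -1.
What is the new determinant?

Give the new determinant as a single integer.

det is linear in row 2: changing M[2][1] by delta changes det by delta * cofactor(2,1).
Cofactor C_21 = (-1)^(2+1) * minor(2,1) = -22
Entry delta = -1 - 0 = -1
Det delta = -1 * -22 = 22
New det = -42 + 22 = -20

Answer: -20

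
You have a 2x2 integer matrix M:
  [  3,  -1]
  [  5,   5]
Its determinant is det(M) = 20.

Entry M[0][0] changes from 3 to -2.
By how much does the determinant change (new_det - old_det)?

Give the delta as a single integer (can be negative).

Answer: -25

Derivation:
Cofactor C_00 = 5
Entry delta = -2 - 3 = -5
Det delta = entry_delta * cofactor = -5 * 5 = -25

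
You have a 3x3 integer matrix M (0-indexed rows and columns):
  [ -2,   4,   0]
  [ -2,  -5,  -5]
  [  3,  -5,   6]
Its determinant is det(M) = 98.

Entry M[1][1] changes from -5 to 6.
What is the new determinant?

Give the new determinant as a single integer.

Answer: -34

Derivation:
det is linear in row 1: changing M[1][1] by delta changes det by delta * cofactor(1,1).
Cofactor C_11 = (-1)^(1+1) * minor(1,1) = -12
Entry delta = 6 - -5 = 11
Det delta = 11 * -12 = -132
New det = 98 + -132 = -34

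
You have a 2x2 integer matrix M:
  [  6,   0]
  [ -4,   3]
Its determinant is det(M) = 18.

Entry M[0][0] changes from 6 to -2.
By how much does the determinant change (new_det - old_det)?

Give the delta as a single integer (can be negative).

Cofactor C_00 = 3
Entry delta = -2 - 6 = -8
Det delta = entry_delta * cofactor = -8 * 3 = -24

Answer: -24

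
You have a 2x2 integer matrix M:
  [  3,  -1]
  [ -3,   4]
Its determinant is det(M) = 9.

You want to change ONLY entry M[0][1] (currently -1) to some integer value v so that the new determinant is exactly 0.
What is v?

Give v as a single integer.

Answer: -4

Derivation:
det is linear in entry M[0][1]: det = old_det + (v - -1) * C_01
Cofactor C_01 = 3
Want det = 0: 9 + (v - -1) * 3 = 0
  (v - -1) = -9 / 3 = -3
  v = -1 + (-3) = -4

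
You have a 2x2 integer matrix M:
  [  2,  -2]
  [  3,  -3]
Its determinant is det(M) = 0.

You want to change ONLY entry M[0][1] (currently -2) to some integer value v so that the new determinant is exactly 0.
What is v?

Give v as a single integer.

Answer: -2

Derivation:
det is linear in entry M[0][1]: det = old_det + (v - -2) * C_01
Cofactor C_01 = -3
Want det = 0: 0 + (v - -2) * -3 = 0
  (v - -2) = 0 / -3 = 0
  v = -2 + (0) = -2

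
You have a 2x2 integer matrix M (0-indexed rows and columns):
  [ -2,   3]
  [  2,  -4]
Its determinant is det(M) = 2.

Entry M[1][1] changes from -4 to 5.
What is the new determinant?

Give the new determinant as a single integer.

Answer: -16

Derivation:
det is linear in row 1: changing M[1][1] by delta changes det by delta * cofactor(1,1).
Cofactor C_11 = (-1)^(1+1) * minor(1,1) = -2
Entry delta = 5 - -4 = 9
Det delta = 9 * -2 = -18
New det = 2 + -18 = -16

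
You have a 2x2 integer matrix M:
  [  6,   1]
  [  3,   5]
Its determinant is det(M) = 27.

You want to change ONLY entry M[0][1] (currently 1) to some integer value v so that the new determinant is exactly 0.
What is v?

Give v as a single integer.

Answer: 10

Derivation:
det is linear in entry M[0][1]: det = old_det + (v - 1) * C_01
Cofactor C_01 = -3
Want det = 0: 27 + (v - 1) * -3 = 0
  (v - 1) = -27 / -3 = 9
  v = 1 + (9) = 10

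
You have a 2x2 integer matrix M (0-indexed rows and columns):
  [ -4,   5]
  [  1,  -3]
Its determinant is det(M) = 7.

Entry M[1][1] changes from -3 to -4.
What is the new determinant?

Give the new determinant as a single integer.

Answer: 11

Derivation:
det is linear in row 1: changing M[1][1] by delta changes det by delta * cofactor(1,1).
Cofactor C_11 = (-1)^(1+1) * minor(1,1) = -4
Entry delta = -4 - -3 = -1
Det delta = -1 * -4 = 4
New det = 7 + 4 = 11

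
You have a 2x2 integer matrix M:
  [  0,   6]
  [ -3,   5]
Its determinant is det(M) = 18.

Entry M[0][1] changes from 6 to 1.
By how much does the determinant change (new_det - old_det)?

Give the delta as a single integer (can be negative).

Answer: -15

Derivation:
Cofactor C_01 = 3
Entry delta = 1 - 6 = -5
Det delta = entry_delta * cofactor = -5 * 3 = -15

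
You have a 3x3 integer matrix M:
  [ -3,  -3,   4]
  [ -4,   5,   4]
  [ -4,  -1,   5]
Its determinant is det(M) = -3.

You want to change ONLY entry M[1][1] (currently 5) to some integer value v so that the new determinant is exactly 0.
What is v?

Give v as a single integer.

Answer: 8

Derivation:
det is linear in entry M[1][1]: det = old_det + (v - 5) * C_11
Cofactor C_11 = 1
Want det = 0: -3 + (v - 5) * 1 = 0
  (v - 5) = 3 / 1 = 3
  v = 5 + (3) = 8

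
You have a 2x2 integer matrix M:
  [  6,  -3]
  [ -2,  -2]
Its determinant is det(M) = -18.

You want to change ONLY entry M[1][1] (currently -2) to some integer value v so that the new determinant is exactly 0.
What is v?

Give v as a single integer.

det is linear in entry M[1][1]: det = old_det + (v - -2) * C_11
Cofactor C_11 = 6
Want det = 0: -18 + (v - -2) * 6 = 0
  (v - -2) = 18 / 6 = 3
  v = -2 + (3) = 1

Answer: 1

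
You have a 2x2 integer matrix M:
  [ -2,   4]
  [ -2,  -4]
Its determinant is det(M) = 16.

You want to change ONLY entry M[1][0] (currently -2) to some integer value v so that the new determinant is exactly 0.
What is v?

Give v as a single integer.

det is linear in entry M[1][0]: det = old_det + (v - -2) * C_10
Cofactor C_10 = -4
Want det = 0: 16 + (v - -2) * -4 = 0
  (v - -2) = -16 / -4 = 4
  v = -2 + (4) = 2

Answer: 2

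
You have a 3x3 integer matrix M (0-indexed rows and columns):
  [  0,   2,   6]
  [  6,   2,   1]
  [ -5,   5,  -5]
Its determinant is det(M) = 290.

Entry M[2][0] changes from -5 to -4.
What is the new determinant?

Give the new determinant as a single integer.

det is linear in row 2: changing M[2][0] by delta changes det by delta * cofactor(2,0).
Cofactor C_20 = (-1)^(2+0) * minor(2,0) = -10
Entry delta = -4 - -5 = 1
Det delta = 1 * -10 = -10
New det = 290 + -10 = 280

Answer: 280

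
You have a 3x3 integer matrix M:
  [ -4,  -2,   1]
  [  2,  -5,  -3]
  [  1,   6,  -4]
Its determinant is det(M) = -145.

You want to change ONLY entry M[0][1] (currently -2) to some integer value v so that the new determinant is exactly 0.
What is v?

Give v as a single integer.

Answer: 27

Derivation:
det is linear in entry M[0][1]: det = old_det + (v - -2) * C_01
Cofactor C_01 = 5
Want det = 0: -145 + (v - -2) * 5 = 0
  (v - -2) = 145 / 5 = 29
  v = -2 + (29) = 27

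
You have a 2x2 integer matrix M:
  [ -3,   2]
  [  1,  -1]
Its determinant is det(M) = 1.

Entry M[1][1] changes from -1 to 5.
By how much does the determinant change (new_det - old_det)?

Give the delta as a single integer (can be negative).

Cofactor C_11 = -3
Entry delta = 5 - -1 = 6
Det delta = entry_delta * cofactor = 6 * -3 = -18

Answer: -18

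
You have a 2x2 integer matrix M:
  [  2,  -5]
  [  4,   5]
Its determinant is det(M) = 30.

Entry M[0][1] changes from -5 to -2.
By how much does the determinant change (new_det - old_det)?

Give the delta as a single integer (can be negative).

Cofactor C_01 = -4
Entry delta = -2 - -5 = 3
Det delta = entry_delta * cofactor = 3 * -4 = -12

Answer: -12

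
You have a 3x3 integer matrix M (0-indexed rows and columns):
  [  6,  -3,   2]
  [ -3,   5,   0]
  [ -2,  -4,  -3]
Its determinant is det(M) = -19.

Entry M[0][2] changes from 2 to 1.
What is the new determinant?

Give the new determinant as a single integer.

det is linear in row 0: changing M[0][2] by delta changes det by delta * cofactor(0,2).
Cofactor C_02 = (-1)^(0+2) * minor(0,2) = 22
Entry delta = 1 - 2 = -1
Det delta = -1 * 22 = -22
New det = -19 + -22 = -41

Answer: -41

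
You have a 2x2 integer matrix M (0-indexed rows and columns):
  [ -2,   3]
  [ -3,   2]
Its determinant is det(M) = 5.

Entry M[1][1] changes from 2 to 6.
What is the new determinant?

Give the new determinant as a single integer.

Answer: -3

Derivation:
det is linear in row 1: changing M[1][1] by delta changes det by delta * cofactor(1,1).
Cofactor C_11 = (-1)^(1+1) * minor(1,1) = -2
Entry delta = 6 - 2 = 4
Det delta = 4 * -2 = -8
New det = 5 + -8 = -3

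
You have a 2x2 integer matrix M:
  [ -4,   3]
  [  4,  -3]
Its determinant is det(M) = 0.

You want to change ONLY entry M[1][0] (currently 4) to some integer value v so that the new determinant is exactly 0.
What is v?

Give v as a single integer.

det is linear in entry M[1][0]: det = old_det + (v - 4) * C_10
Cofactor C_10 = -3
Want det = 0: 0 + (v - 4) * -3 = 0
  (v - 4) = 0 / -3 = 0
  v = 4 + (0) = 4

Answer: 4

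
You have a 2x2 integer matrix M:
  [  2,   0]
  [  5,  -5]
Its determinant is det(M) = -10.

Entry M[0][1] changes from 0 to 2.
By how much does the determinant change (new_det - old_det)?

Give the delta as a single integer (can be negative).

Cofactor C_01 = -5
Entry delta = 2 - 0 = 2
Det delta = entry_delta * cofactor = 2 * -5 = -10

Answer: -10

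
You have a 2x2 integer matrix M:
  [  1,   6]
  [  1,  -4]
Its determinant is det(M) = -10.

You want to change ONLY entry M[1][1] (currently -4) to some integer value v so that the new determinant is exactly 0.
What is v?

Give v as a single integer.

det is linear in entry M[1][1]: det = old_det + (v - -4) * C_11
Cofactor C_11 = 1
Want det = 0: -10 + (v - -4) * 1 = 0
  (v - -4) = 10 / 1 = 10
  v = -4 + (10) = 6

Answer: 6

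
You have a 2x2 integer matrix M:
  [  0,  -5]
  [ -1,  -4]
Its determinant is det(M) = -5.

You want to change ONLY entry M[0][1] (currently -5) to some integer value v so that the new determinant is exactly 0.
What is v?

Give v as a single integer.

Answer: 0

Derivation:
det is linear in entry M[0][1]: det = old_det + (v - -5) * C_01
Cofactor C_01 = 1
Want det = 0: -5 + (v - -5) * 1 = 0
  (v - -5) = 5 / 1 = 5
  v = -5 + (5) = 0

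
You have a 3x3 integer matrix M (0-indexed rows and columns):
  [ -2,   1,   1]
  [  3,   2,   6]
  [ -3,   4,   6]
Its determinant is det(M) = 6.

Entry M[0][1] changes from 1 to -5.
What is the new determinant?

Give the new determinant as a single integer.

Answer: 222

Derivation:
det is linear in row 0: changing M[0][1] by delta changes det by delta * cofactor(0,1).
Cofactor C_01 = (-1)^(0+1) * minor(0,1) = -36
Entry delta = -5 - 1 = -6
Det delta = -6 * -36 = 216
New det = 6 + 216 = 222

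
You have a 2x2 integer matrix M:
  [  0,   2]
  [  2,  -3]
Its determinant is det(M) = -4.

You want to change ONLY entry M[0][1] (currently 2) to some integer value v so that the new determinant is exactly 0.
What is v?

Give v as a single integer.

Answer: 0

Derivation:
det is linear in entry M[0][1]: det = old_det + (v - 2) * C_01
Cofactor C_01 = -2
Want det = 0: -4 + (v - 2) * -2 = 0
  (v - 2) = 4 / -2 = -2
  v = 2 + (-2) = 0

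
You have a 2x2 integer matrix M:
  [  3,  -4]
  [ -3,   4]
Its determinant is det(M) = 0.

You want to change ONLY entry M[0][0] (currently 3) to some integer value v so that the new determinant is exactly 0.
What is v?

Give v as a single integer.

det is linear in entry M[0][0]: det = old_det + (v - 3) * C_00
Cofactor C_00 = 4
Want det = 0: 0 + (v - 3) * 4 = 0
  (v - 3) = 0 / 4 = 0
  v = 3 + (0) = 3

Answer: 3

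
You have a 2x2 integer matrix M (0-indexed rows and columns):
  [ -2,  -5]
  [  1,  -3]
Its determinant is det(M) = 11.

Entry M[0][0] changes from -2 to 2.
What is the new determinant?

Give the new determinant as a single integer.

det is linear in row 0: changing M[0][0] by delta changes det by delta * cofactor(0,0).
Cofactor C_00 = (-1)^(0+0) * minor(0,0) = -3
Entry delta = 2 - -2 = 4
Det delta = 4 * -3 = -12
New det = 11 + -12 = -1

Answer: -1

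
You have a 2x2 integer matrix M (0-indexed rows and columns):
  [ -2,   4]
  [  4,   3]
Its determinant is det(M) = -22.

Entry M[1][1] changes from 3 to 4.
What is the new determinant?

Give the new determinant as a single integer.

Answer: -24

Derivation:
det is linear in row 1: changing M[1][1] by delta changes det by delta * cofactor(1,1).
Cofactor C_11 = (-1)^(1+1) * minor(1,1) = -2
Entry delta = 4 - 3 = 1
Det delta = 1 * -2 = -2
New det = -22 + -2 = -24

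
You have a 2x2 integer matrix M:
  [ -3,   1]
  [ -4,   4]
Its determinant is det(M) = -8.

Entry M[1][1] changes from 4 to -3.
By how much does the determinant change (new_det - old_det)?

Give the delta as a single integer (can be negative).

Cofactor C_11 = -3
Entry delta = -3 - 4 = -7
Det delta = entry_delta * cofactor = -7 * -3 = 21

Answer: 21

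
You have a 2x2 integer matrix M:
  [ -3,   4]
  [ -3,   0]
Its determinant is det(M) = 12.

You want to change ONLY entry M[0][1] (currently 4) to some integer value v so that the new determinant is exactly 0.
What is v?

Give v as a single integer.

Answer: 0

Derivation:
det is linear in entry M[0][1]: det = old_det + (v - 4) * C_01
Cofactor C_01 = 3
Want det = 0: 12 + (v - 4) * 3 = 0
  (v - 4) = -12 / 3 = -4
  v = 4 + (-4) = 0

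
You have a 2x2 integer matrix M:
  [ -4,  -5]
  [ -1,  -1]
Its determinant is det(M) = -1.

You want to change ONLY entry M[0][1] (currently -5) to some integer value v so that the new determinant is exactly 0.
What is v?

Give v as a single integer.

Answer: -4

Derivation:
det is linear in entry M[0][1]: det = old_det + (v - -5) * C_01
Cofactor C_01 = 1
Want det = 0: -1 + (v - -5) * 1 = 0
  (v - -5) = 1 / 1 = 1
  v = -5 + (1) = -4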